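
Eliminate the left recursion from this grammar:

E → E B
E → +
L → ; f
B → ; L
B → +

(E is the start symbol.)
E is directly left-recursive. The standard transformation for
  A → A α₁ | ... | A α_m | β₁ | ... | β_n
is
  A  → β₁ A' | ... | β_n A'
  A' → α₁ A' | ... | α_m A' | ε

E → + becomes E → + E'
E → E B becomes E' → B E'
Add E' → ε

Productions for other non-terminals are unchanged:
  L → ; f
  B → ; L
  B → +

Resulting grammar:
E → + E'
E' → B E'
E' → ε
L → ; f
B → ; L
B → +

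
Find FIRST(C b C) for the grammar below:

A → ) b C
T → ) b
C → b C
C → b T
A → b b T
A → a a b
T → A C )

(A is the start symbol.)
FIRST sets of the non-terminals involved (from the grammar, by fixed-point iteration):
  FIRST(C) = { 'b' }

To compute FIRST(C b C), process the symbols left to right:
Symbol C is a non-terminal. Add FIRST(C) \ {ε} = { 'b' }
C is not nullable (ε ∉ FIRST(C)), so stop here.
FIRST(C b C) = { 'b' }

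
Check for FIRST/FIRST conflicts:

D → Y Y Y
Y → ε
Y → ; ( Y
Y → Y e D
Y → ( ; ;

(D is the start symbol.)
FIRST sets of the non-terminals at (or reachable through a nullable prefix from) the front of some alternative:
  FIRST(Y) = { '(', ';', 'e', ε }

Productions for Y:
  Y → ε: FIRST = { ε }
  Y → ; ( Y: FIRST = { ';' }
  Y → Y e D: FIRST = { '(', ';', 'e' }
  Y → ( ; ;: FIRST = { '(' }
D has only one production, so no FIRST/FIRST conflict is possible there.

Conflict for Y: Y → ; ( Y and Y → Y e D
  Overlap: { ';' }
Conflict for Y: Y → Y e D and Y → ( ; ;
  Overlap: { '(' }

Answer: Yes. Y → ';' '(' Y / Y → Y e D on { ';' }; Y → Y e D / Y → '(' ';' ';' on { '(' }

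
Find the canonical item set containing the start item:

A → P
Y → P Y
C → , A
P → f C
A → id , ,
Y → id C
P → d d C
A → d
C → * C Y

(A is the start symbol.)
First, augment the grammar with A' → A
I₀ = CLOSURE({ [A' → . A] }):
  [A' → . A] has the dot before A: add [A → . P], [A → . id , ,], [A → . d]
  [A → . P] has the dot before P: add [P → . f C], [P → . d d C]
No further items can be added.

I₀ = { [A → . P], [A → . d], [A → . id , ,], [A' → . A], [P → . d d C], [P → . f C] }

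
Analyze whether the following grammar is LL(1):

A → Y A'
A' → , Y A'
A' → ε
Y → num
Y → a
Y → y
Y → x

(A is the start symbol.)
A grammar is LL(1) if for each non-terminal N with multiple productions, the predict sets of those productions are pairwise disjoint, where PREDICT(N → α) = (FIRST(α) \ {ε}) ∪ (FOLLOW(N) if α ⇒* ε).

Relevant sets:
  FOLLOW(A') = { $ }

For A':
  PREDICT(A' → ',' Y A') = { ',' }
  PREDICT(A' → ε) = { $ }
For Y:
  PREDICT(Y → num) = { 'num' }
  PREDICT(Y → a) = { 'a' }
  PREDICT(Y → y) = { 'y' }
  PREDICT(Y → x) = { 'x' }
A has a single production, so nothing to check there.

All predict sets are disjoint. The grammar IS LL(1).

Answer: Yes, the grammar is LL(1).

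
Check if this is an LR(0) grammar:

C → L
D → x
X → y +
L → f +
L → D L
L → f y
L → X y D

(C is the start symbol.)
Augment with C' → C and build the canonical LR(0) collection (I0 = CLOSURE({[C' → . C]}), then GOTO on every symbol after a dot until no new states appear). It has 14 states:
  I0: { [C → . L], [C' → . C], [D → . x], [L → . D L], [L → . X y D], [L → . f +], [L → . f y], [X → . y +] }  — shift
  I1: { [C' → C .] }  — accept
  I2: { [D → . x], [L → . D L], [L → . X y D], [L → . f +], [L → . f y], [L → D . L], [X → . y +] }  — shift
  I3: { [C → L .] }  — reduce
  I4: { [L → X . y D] }  — shift
  I5: { [L → f . +], [L → f . y] }  — shift
  I6: { [D → x .] }  — reduce
  I7: { [X → y . +] }  — shift
  I8: { [X → y + .] }  — reduce
  I9: { [L → f + .] }  — reduce
  I10: { [L → f y .] }  — reduce
  I11: { [D → . x], [L → X y . D] }  — shift
  I12: { [L → X y D .] }  — reduce
  I13: { [L → D L .] }  — reduce

Every state is either a pure shift/goto state or contains exactly one complete item and nothing to shift — no conflicts. The grammar is LR(0).

Answer: Yes, the grammar is LR(0)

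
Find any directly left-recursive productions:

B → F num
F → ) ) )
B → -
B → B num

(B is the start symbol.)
Direct left recursion occurs when N → N α for some non-terminal N (the right-hand side begins with the left-hand side itself).

B → F num: starts with F
F → ) ) ): starts with ')'
B → -: starts with '-'
B → B num: LEFT RECURSIVE (starts with B)

The grammar has direct left recursion on: B.

Answer: Yes, B is left-recursive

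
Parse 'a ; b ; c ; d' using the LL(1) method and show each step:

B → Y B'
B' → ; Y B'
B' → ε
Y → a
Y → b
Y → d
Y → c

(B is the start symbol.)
LL(1) parsing maintains a stack (initially the start symbol over $) and the input. At each step: if the stack top is a terminal, match it against the current input token; if it is a non-terminal N, replace it with the RHS of M[N, lookahead] (the unique production whose predict set contains the lookahead).

Stack is shown with the top on the left.

Stack     Input            Action
---------------------------------
B $       a ; b ; c ; d $  output B → Y B'
Y B' $    a ; b ; c ; d $  output Y → a
a B' $    a ; b ; c ; d $  match 'a'
B' $      ; b ; c ; d $    output B' → ; Y B'
; Y B' $  ; b ; c ; d $    match ';'
Y B' $    b ; c ; d $      output Y → b
b B' $    b ; c ; d $      match 'b'
B' $      ; c ; d $        output B' → ; Y B'
; Y B' $  ; c ; d $        match ';'
Y B' $    c ; d $          output Y → c
c B' $    c ; d $          match 'c'
B' $      ; d $            output B' → ; Y B'
; Y B' $  ; d $            match ';'
Y B' $    d $              output Y → d
d B' $    d $              match 'd'
B' $      $                output B' → ε
$         $                accept

The string is accepted.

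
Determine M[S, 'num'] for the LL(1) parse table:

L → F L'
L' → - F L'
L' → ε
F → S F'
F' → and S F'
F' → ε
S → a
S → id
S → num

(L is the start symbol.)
S → num

To find M[S, 'num'], we find productions for S where 'num' is in the predict set (PREDICT(N → α) = (FIRST(α) \ {ε}) ∪ (FOLLOW(N) if α ⇒* ε)).

S → a: PREDICT = { 'a' }
S → id: PREDICT = { 'id' }
S → num: PREDICT = { 'num' }
  'num' is in predict set, so this production goes in M[S, 'num']

M[S, 'num'] = S → num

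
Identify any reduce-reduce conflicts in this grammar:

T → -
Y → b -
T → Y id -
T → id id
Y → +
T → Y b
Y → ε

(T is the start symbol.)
No reduce-reduce conflicts

A reduce-reduce conflict occurs when an LR(0) state has two complete items [A → α .] and [B → β .] — both call for a reduction, and with no lookahead the parser cannot choose between them.

Augment with T' → T and build the canonical LR(0) collection (I0 = CLOSURE({[T' → . T]}), then GOTO on every symbol after a dot until no new states appear). It has 12 states:
  I0: { [T → . -], [T → . Y b], [T → . Y id -], [T → . id id], [T' → . T], [Y → . +], [Y → . b -], [Y → .] }  — shift, reduce
  I1: { [Y → + .] }  — reduce
  I2: { [T → - .] }  — reduce
  I3: { [T' → T .] }  — accept
  I4: { [T → Y . b], [T → Y . id -] }  — shift
  I5: { [Y → b . -] }  — shift
  I6: { [T → id . id] }  — shift
  I7: { [T → id id .] }  — reduce
  I8: { [Y → b - .] }  — reduce
  I9: { [T → Y b .] }  — reduce
  I10: { [T → Y id . -] }  — shift
  I11: { [T → Y id - .] }  — reduce

No state contains more than one complete item.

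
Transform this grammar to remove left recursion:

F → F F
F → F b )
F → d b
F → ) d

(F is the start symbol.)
F → d b F'
F → ) d F'
F' → F F'
F' → b ) F'
F' → ε

F is directly left-recursive. The standard transformation for
  A → A α₁ | ... | A α_m | β₁ | ... | β_n
is
  A  → β₁ A' | ... | β_n A'
  A' → α₁ A' | ... | α_m A' | ε

F → d b becomes F → d b F'
F → ) d becomes F → ) d F'
F → F F becomes F' → F F'
F → F b ) becomes F' → b ) F'
Add F' → ε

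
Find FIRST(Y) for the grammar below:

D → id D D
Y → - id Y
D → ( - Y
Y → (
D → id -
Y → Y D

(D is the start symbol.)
{ '(', '-' }

From Y → - id Y:
  - '-' is a terminal: add '-' and stop
From Y → (:
  - '(' is a terminal: add '(' and stop
From Y → Y D:
  - Y is the symbol being defined: contributes nothing new
    Y is not nullable, so stop

Collecting: FIRST(Y) = { '(', '-' }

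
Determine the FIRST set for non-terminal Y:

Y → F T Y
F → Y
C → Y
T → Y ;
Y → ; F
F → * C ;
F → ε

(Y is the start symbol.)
FIRST sets of the other non-terminals involved (by the same procedure, iterated to a fixed point):
  FIRST(F) = { '*', ';', ε }
  FIRST(T) = { '*', ';' }

From Y → F T Y:
  - F is a non-terminal: add FIRST(F) \ {ε} = { '*', ';' }
    F is nullable, so continue to the next symbol
  - T is a non-terminal: add FIRST(T) \ {ε} = { '*', ';' }
    T is not nullable, so stop
From Y → ; F:
  - ';' is a terminal: add ';' and stop

Collecting: FIRST(Y) = { '*', ';' }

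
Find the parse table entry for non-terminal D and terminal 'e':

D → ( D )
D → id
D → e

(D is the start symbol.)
To find M[D, 'e'], we find productions for D where 'e' is in the predict set (PREDICT(N → α) = (FIRST(α) \ {ε}) ∪ (FOLLOW(N) if α ⇒* ε)).

D → ( D ): PREDICT = { '(' }
D → id: PREDICT = { 'id' }
D → e: PREDICT = { 'e' }
  'e' is in predict set, so this production goes in M[D, 'e']

M[D, 'e'] = D → e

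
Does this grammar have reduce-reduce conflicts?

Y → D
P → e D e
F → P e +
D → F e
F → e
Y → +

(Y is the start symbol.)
A reduce-reduce conflict occurs when an LR(0) state has two complete items [A → α .] and [B → β .] — both call for a reduction, and with no lookahead the parser cannot choose between them.

Augment with Y' → Y and build the canonical LR(0) collection (I0 = CLOSURE({[Y' → . Y]}), then GOTO on every symbol after a dot until no new states appear). It has 12 states:
  I0: { [D → . F e], [F → . P e +], [F → . e], [P → . e D e], [Y → . +], [Y → . D], [Y' → . Y] }  — shift
  I1: { [Y → + .] }  — reduce
  I2: { [Y → D .] }  — reduce
  I3: { [D → F . e] }  — shift
  I4: { [F → P . e +] }  — shift
  I5: { [Y' → Y .] }  — accept
  I6: { [D → . F e], [F → . P e +], [F → . e], [F → e .], [P → . e D e], [P → e . D e] }  — shift, reduce
  I7: { [P → e D . e] }  — shift
  I8: { [P → e D e .] }  — reduce
  I9: { [F → P e . +] }  — shift
  I10: { [F → P e + .] }  — reduce
  I11: { [D → F e .] }  — reduce

No state contains more than one complete item.

Answer: No reduce-reduce conflicts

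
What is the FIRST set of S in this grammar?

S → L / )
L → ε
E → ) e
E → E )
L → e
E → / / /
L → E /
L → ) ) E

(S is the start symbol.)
{ ')', '/', 'e' }

To compute FIRST(S), examine every production with S on the left-hand side, reading each right-hand side left to right until a non-nullable symbol is reached.

FIRST sets of the other non-terminals involved (by the same procedure, iterated to a fixed point):
  FIRST(L) = { ')', '/', 'e', ε }

From S → L / ):
  - L is a non-terminal: add FIRST(L) \ {ε} = { ')', '/', 'e' }
    L is nullable, so continue to the next symbol
  - '/' is a terminal: add '/' and stop

Collecting: FIRST(S) = { ')', '/', 'e' }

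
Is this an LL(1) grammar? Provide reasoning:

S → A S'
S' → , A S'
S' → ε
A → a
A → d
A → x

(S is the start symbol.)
A grammar is LL(1) if for each non-terminal N with multiple productions, the predict sets of those productions are pairwise disjoint, where PREDICT(N → α) = (FIRST(α) \ {ε}) ∪ (FOLLOW(N) if α ⇒* ε).

Relevant sets:
  FOLLOW(S') = { $ }

For S':
  PREDICT(S' → ',' A S') = { ',' }
  PREDICT(S' → ε) = { $ }
For A:
  PREDICT(A → a) = { 'a' }
  PREDICT(A → d) = { 'd' }
  PREDICT(A → x) = { 'x' }
S has a single production, so nothing to check there.

All predict sets are disjoint. The grammar IS LL(1).

Answer: Yes, the grammar is LL(1).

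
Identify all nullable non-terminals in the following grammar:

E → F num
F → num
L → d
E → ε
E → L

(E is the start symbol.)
{ 'E' }

ε-productions: E → ε
So E is immediately nullable.
No further non-terminal can be added: every production for the remaining non-terminals contains a terminal or a non-nullable non-terminal.
Nullable = { 'E' }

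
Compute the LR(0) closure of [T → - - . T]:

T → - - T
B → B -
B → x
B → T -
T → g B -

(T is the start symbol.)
To compute CLOSURE, for each item [A → α.Bβ] where B is a non-terminal, add [B → .γ] for all productions B → γ; repeat for the newly added items until nothing changes.

Start with: [T → - - . T]
  [T → - - . T] has the dot before T: add [T → . - - T], [T → . g B -]
No further items can be added.

CLOSURE = { [T → - - . T], [T → . - - T], [T → . g B -] }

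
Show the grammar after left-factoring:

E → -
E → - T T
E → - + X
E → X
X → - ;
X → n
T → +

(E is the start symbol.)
E → - E'
E' → ε
E' → T T
E' → + X
E → X
X → - ;
X → n
T → +

Left-factoring transforms A → αβ₁ | αβ₂ into A → αA' and A' → β₁ | β₂
(α is the longest common prefix among the alternatives). Repeat until
no nonterminal has two alternatives with a common prefix.

Round 1: E has alternatives sharing prefix '-'. Introduce E': E → - E'
  Add: E' → ε
  Add: E' → T T
  Add: E' → + X

No remaining common prefixes — done.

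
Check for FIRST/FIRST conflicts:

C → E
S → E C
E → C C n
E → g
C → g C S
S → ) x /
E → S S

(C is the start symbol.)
Yes. C → E / C → g C S on { 'g' }; S → E C / S → ')' x '/' on { ')' }; E → C C n / E → g on { 'g' }; E → C C n / E → S S on { ')', 'g' }; E → g / E → S S on { 'g' }

FIRST sets of the non-terminals at (or reachable through a nullable prefix from) the front of some alternative:
  FIRST(E) = { ')', 'g' }
  FIRST(C) = { ')', 'g' }
  FIRST(S) = { ')', 'g' }

Productions for C:
  C → E: FIRST = { ')', 'g' }
  C → g C S: FIRST = { 'g' }
Productions for S:
  S → E C: FIRST = { ')', 'g' }
  S → ) x /: FIRST = { ')' }
Productions for E:
  E → C C n: FIRST = { ')', 'g' }
  E → g: FIRST = { 'g' }
  E → S S: FIRST = { ')', 'g' }

Conflict for C: C → E and C → g C S
  Overlap: { 'g' }
Conflict for S: S → E C and S → ) x /
  Overlap: { ')' }
Conflict for E: E → C C n and E → g
  Overlap: { 'g' }
Conflict for E: E → C C n and E → S S
  Overlap: { ')', 'g' }
Conflict for E: E → g and E → S S
  Overlap: { 'g' }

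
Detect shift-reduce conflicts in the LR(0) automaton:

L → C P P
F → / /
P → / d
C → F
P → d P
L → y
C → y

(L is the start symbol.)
No shift-reduce conflicts

Augment with L' → L and build the canonical LR(0) collection (I0 = CLOSURE({[L' → . L]}), then GOTO on every symbol after a dot until no new states appear). It has 13 states:
  I0: { [C → . F], [C → . y], [F → . / /], [L → . C P P], [L → . y], [L' → . L] }  — shift
  I1: { [F → / . /] }  — shift
  I2: { [L → C . P P], [P → . / d], [P → . d P] }  — shift
  I3: { [C → F .] }  — reduce
  I4: { [L' → L .] }  — accept
  I5: { [C → y .], [L → y .] }  — 2 reduces
  I6: { [P → / . d] }  — shift
  I7: { [L → C P . P], [P → . / d], [P → . d P] }  — shift
  I8: { [P → . / d], [P → . d P], [P → d . P] }  — shift
  I9: { [P → d P .] }  — reduce
  I10: { [L → C P P .] }  — reduce
  I11: { [P → / d .] }  — reduce
  I12: { [F → / / .] }  — reduce

No state contains both a complete item and a shift item.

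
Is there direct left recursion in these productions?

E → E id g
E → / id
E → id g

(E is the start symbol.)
Yes, E is left-recursive

E → E id g: LEFT RECURSIVE (starts with E)
E → / id: starts with '/'
E → id g: starts with id

The grammar has direct left recursion on: E.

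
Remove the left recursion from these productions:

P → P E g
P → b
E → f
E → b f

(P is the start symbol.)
P is directly left-recursive. The standard transformation for
  A → A α₁ | ... | A α_m | β₁ | ... | β_n
is
  A  → β₁ A' | ... | β_n A'
  A' → α₁ A' | ... | α_m A' | ε

P → b becomes P → b P'
P → P E g becomes P' → E g P'
Add P' → ε

Productions for other non-terminals are unchanged:
  E → f
  E → b f

Resulting grammar:
P → b P'
P' → E g P'
P' → ε
E → f
E → b f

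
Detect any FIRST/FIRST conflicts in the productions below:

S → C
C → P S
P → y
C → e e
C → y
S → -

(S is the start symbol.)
A FIRST/FIRST conflict occurs when two productions N → α and N → β for the same non-terminal have FIRST(α) ∩ FIRST(β) ≠ ∅ (with ε ∈ FIRST of a nullable right-hand side, so two nullable alternatives also conflict).

FIRST sets of the non-terminals at (or reachable through a nullable prefix from) the front of some alternative:
  FIRST(C) = { 'e', 'y' }
  FIRST(P) = { 'y' }

Productions for S:
  S → C: FIRST = { 'e', 'y' }
  S → -: FIRST = { '-' }
Productions for C:
  C → P S: FIRST = { 'y' }
  C → e e: FIRST = { 'e' }
  C → y: FIRST = { 'y' }
P has only one production, so no FIRST/FIRST conflict is possible there.

Conflict for C: C → P S and C → y
  Overlap: { 'y' }

Answer: Yes. C → P S / C → y on { 'y' }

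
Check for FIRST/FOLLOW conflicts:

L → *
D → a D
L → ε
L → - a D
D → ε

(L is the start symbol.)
A FIRST/FOLLOW conflict occurs when a non-terminal N has a nullable alternative N → β (β ⇒* ε) and another alternative N → α with FIRST(α) ∩ FOLLOW(N) ≠ ∅: on such a lookahead the parser cannot decide between expanding α and letting N vanish via β.

Nullable non-terminals: D, L.

D: nullable alternative(s) D → ε; FOLLOW(D) = { $ }
  D → a D: FIRST \ {ε} = { 'a' } — disjoint from FOLLOW(D)
  D → ε: FIRST \ {ε} = { } — this is the only nullable alternative, skip

L: nullable alternative(s) L → ε; FOLLOW(L) = { $ }
  L → *: FIRST \ {ε} = { '*' } — disjoint from FOLLOW(L)
  L → ε: FIRST \ {ε} = { } — this is the only nullable alternative, skip
  L → - a D: FIRST \ {ε} = { '-' } — disjoint from FOLLOW(L)

No FIRST/FOLLOW conflicts found.

Answer: No FIRST/FOLLOW conflicts.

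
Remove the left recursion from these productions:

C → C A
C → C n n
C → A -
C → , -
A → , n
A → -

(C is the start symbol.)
C is directly left-recursive. The standard transformation for
  A → A α₁ | ... | A α_m | β₁ | ... | β_n
is
  A  → β₁ A' | ... | β_n A'
  A' → α₁ A' | ... | α_m A' | ε

C → A - becomes C → A - C'
C → , - becomes C → , - C'
C → C A becomes C' → A C'
C → C n n becomes C' → n n C'
Add C' → ε

Productions for other non-terminals are unchanged:
  A → , n
  A → -

Resulting grammar:
C → A - C'
C → , - C'
C' → A C'
C' → n n C'
C' → ε
A → , n
A → -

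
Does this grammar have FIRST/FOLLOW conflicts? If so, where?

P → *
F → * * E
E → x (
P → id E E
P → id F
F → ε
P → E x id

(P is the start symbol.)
No FIRST/FOLLOW conflicts.

A FIRST/FOLLOW conflict occurs when a non-terminal N has a nullable alternative N → β (β ⇒* ε) and another alternative N → α with FIRST(α) ∩ FOLLOW(N) ≠ ∅: on such a lookahead the parser cannot decide between expanding α and letting N vanish via β.

Nullable non-terminals: F.

F: nullable alternative(s) F → ε; FOLLOW(F) = { $ }
  F → * * E: FIRST \ {ε} = { '*' } — disjoint from FOLLOW(F)
  F → ε: FIRST \ {ε} = { } — this is the only nullable alternative, skip

E, P have no nullable alternative, so no FIRST/FOLLOW check is needed there.

No FIRST/FOLLOW conflicts found.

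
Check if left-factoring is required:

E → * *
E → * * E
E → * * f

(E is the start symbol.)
Left-factoring is needed when two productions for the same non-terminal
share a common prefix on the right-hand side.

Productions for E:
  E → * *
  E → * * E
  E → * * f

Found common prefix '* *' in productions for E

Answer: Yes, E has productions with common prefix '* *'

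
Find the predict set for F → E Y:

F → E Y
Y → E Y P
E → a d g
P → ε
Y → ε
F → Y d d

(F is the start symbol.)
{ 'a' }

PREDICT(F → E Y) = (FIRST(RHS) \ {ε}) ∪ (FOLLOW(F) if ε ∈ FIRST(RHS), i.e. RHS ⇒* ε)
FIRST(E) = { 'a' }
FIRST(E Y) = { 'a' }
ε ∉ FIRST(E Y), so FOLLOW(F) is not added.
PREDICT(F → E Y) = { 'a' }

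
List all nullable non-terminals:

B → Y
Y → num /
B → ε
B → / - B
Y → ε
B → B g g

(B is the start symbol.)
A non-terminal is nullable if it can derive ε (the empty string): either it has an ε-production, or it has a production whose right-hand side consists entirely of nullable non-terminals.

ε-productions: B → ε, Y → ε
So B, Y are immediately nullable.
Every non-terminal is now nullable.
Nullable = { 'B', 'Y' }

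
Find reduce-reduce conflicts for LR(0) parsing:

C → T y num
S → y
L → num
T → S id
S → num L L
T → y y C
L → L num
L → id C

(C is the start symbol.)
Yes — I13: [L → L num .] vs [L → num .]

Augment with C' → C and build the canonical LR(0) collection (I0 = CLOSURE({[C' → . C]}), then GOTO on every symbol after a dot until no new states appear). It has 18 states:
  I0: { [C → . T y num], [C' → . C], [S → . num L L], [S → . y], [T → . S id], [T → . y y C] }  — shift
  I1: { [C' → C .] }  — accept
  I2: { [T → S . id] }  — shift
  I3: { [C → T . y num] }  — shift
  I4: { [L → . L num], [L → . id C], [L → . num], [S → num . L L] }  — shift
  I5: { [S → y .], [T → y . y C] }  — shift, reduce
  I6: { [C → . T y num], [S → . num L L], [S → . y], [T → . S id], [T → . y y C], [T → y y . C] }  — shift
  I7: { [T → y y C .] }  — reduce
  I8: { [L → . L num], [L → . id C], [L → . num], [L → L . num], [S → num L . L] }  — shift
  I9: { [C → . T y num], [L → id . C], [S → . num L L], [S → . y], [T → . S id], [T → . y y C] }  — shift
  I10: { [L → num .] }  — reduce
  I11: { [L → id C .] }  — reduce
  I12: { [L → L . num], [S → num L L .] }  — shift, reduce
  I13: { [L → L num .], [L → num .] }  — 2 reduces
  I14: { [L → L num .] }  — reduce
  I15: { [C → T y . num] }  — shift
  I16: { [C → T y num .] }  — reduce
  I17: { [T → S id .] }  — reduce

I13 contains complete items [L → L num .], [L → num .] — reduce-reduce conflict.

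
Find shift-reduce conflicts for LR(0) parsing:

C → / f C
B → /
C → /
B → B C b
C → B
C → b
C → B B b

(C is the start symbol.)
Augment with C' → C and build the canonical LR(0) collection (I0 = CLOSURE({[C' → . C]}), then GOTO on every symbol after a dot until no new states appear). It has 11 states:
  I0: { [B → . /], [B → . B C b], [C → . / f C], [C → . /], [C → . B B b], [C → . B], [C → . b], [C' → . C] }  — shift
  I1: { [B → / .], [C → / . f C], [C → / .] }  — shift, 2 reduces
  I2: { [B → . /], [B → . B C b], [B → B . C b], [C → . / f C], [C → . /], [C → . B B b], [C → . B], [C → . b], [C → B . B b], [C → B .] }  — shift, reduce
  I3: { [C' → C .] }  — accept
  I4: { [C → b .] }  — reduce
  I5: { [B → . /], [B → . B C b], [B → B . C b], [C → . / f C], [C → . /], [C → . B B b], [C → . B], [C → . b], [C → B . B b], [C → B .], [C → B B . b] }  — shift, reduce
  I6: { [B → B C . b] }  — shift
  I7: { [B → B C b .] }  — reduce
  I8: { [C → B B b .], [C → b .] }  — 2 reduces
  I9: { [B → . /], [B → . B C b], [C → . / f C], [C → . /], [C → . B B b], [C → . B], [C → . b], [C → / f . C] }  — shift
  I10: { [C → / f C .] }  — reduce

I1 contains reduce items [B → / .], [C → / .] and shift item [C → / . f C] — shift-reduce conflict.
I2 contains reduce item [C → B .] and shift items [B → . /], [C → . /], [C → . / f C], [C → . b] — shift-reduce conflict.
I5 contains reduce item [C → B .] and shift items [B → . /], [C → . /], [C → . / f C], [C → B B . b], [C → . b] — shift-reduce conflict.

Answer: Yes — I1: [B → / .] vs [C → / . f C]; I2: [C → B .] vs [B → . /]; I5: [C → B .] vs [B → . /]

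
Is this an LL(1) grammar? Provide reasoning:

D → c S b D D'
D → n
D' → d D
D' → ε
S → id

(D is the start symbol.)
No. Predict set conflict for D': { 'd' }

A grammar is LL(1) if for each non-terminal N with multiple productions, the predict sets of those productions are pairwise disjoint, where PREDICT(N → α) = (FIRST(α) \ {ε}) ∪ (FOLLOW(N) if α ⇒* ε).

Relevant sets:
  FOLLOW(D') = { $, 'd' }

For D:
  PREDICT(D → c S b D D') = { 'c' }
  PREDICT(D → n) = { 'n' }
For D':
  PREDICT(D' → d D) = { 'd' }
  PREDICT(D' → ε) = { $, 'd' }
S has a single production, so nothing to check there.

Conflict found: Predict set conflict for D': { 'd' }
The grammar is NOT LL(1).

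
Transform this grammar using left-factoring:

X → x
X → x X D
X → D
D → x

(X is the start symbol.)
Left-factoring transforms A → αβ₁ | αβ₂ into A → αA' and A' → β₁ | β₂
(α is the longest common prefix among the alternatives). Repeat until
no nonterminal has two alternatives with a common prefix.

Round 1: X has alternatives sharing prefix 'x'. Introduce X': X → x X'
  Add: X' → ε
  Add: X' → X D

No remaining common prefixes — done.

Resulting grammar:
X → x X'
X' → ε
X' → X D
X → D
D → x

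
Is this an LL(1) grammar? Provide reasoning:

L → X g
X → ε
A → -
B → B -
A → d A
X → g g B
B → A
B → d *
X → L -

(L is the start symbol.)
No. Predict set conflict for X: { 'g' }

Relevant sets:
  FIRST(L) = { 'g' }
  FIRST(B) = { '-', 'd' }
  FIRST(A) = { '-', 'd' }
  FOLLOW(X) = { 'g' }

For X:
  PREDICT(X → ε) = { 'g' }
  PREDICT(X → g g B) = { 'g' }
  PREDICT(X → L '-') = { 'g' }
For A:
  PREDICT(A → '-') = { '-' }
  PREDICT(A → d A) = { 'd' }
For B:
  PREDICT(B → B '-') = { '-', 'd' }
  PREDICT(B → A) = { '-', 'd' }
  PREDICT(B → d '*') = { 'd' }
L has a single production, so nothing to check there.

Conflict found: Predict set conflict for X: { 'g' }
The grammar is NOT LL(1).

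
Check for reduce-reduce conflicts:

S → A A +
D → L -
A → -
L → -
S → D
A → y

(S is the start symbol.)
Yes — I1: [A → - .] vs [L → - .]

A reduce-reduce conflict occurs when an LR(0) state has two complete items [A → α .] and [B → β .] — both call for a reduction, and with no lookahead the parser cannot choose between them.

Augment with S' → S and build the canonical LR(0) collection (I0 = CLOSURE({[S' → . S]}), then GOTO on every symbol after a dot until no new states appear). It has 11 states:
  I0: { [A → . -], [A → . y], [D → . L -], [L → . -], [S → . A A +], [S → . D], [S' → . S] }  — shift
  I1: { [A → - .], [L → - .] }  — 2 reduces
  I2: { [A → . -], [A → . y], [S → A . A +] }  — shift
  I3: { [S → D .] }  — reduce
  I4: { [D → L . -] }  — shift
  I5: { [S' → S .] }  — accept
  I6: { [A → y .] }  — reduce
  I7: { [D → L - .] }  — reduce
  I8: { [A → - .] }  — reduce
  I9: { [S → A A . +] }  — shift
  I10: { [S → A A + .] }  — reduce

I1 contains complete items [A → - .], [L → - .] — reduce-reduce conflict.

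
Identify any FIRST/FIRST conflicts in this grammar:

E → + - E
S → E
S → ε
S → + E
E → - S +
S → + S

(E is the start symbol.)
A FIRST/FIRST conflict occurs when two productions N → α and N → β for the same non-terminal have FIRST(α) ∩ FIRST(β) ≠ ∅ (with ε ∈ FIRST of a nullable right-hand side, so two nullable alternatives also conflict).

FIRST sets of the non-terminals at (or reachable through a nullable prefix from) the front of some alternative:
  FIRST(E) = { '+', '-' }

Productions for E:
  E → + - E: FIRST = { '+' }
  E → - S +: FIRST = { '-' }
Productions for S:
  S → E: FIRST = { '+', '-' }
  S → ε: FIRST = { ε }
  S → + E: FIRST = { '+' }
  S → + S: FIRST = { '+' }

Conflict for S: S → E and S → + E
  Overlap: { '+' }
Conflict for S: S → E and S → + S
  Overlap: { '+' }
Conflict for S: S → + E and S → + S
  Overlap: { '+' }

Answer: Yes. S → E / S → '+' E on { '+' }; S → E / S → '+' S on { '+' }; S → '+' E / S → '+' S on { '+' }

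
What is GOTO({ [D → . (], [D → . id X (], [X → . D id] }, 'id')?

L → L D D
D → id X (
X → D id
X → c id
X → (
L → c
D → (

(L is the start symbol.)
{ [D → . (], [D → . id X (], [D → id . X (], [X → . (], [X → . D id], [X → . c id] }

GOTO(I, 'id') = CLOSURE({ [A → αX.β] : [A → α.Xβ] ∈ I, X = 'id' })

Items with dot before 'id', with the dot advanced:
  [D → . id X (] → [D → id . X (]
Closure of the advanced items:
  [D → id . X (] has the dot before X: add [X → . D id], [X → . c id], [X → . (]
  [X → . D id] has the dot before D: add [D → . id X (], [D → . (]

GOTO = { [D → . (], [D → . id X (], [D → id . X (], [X → . (], [X → . D id], [X → . c id] }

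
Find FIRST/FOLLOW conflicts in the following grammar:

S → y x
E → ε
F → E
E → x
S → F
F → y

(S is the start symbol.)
Nullable non-terminals: E, F, S.
FIRST sets used below: FIRST(E) = { 'x', ε }, FIRST(F) = { 'x', 'y', ε }

E: nullable alternative(s) E → ε; FOLLOW(E) = { $ }
  E → ε: FIRST \ {ε} = { } — this is the only nullable alternative, skip
  E → x: FIRST \ {ε} = { 'x' } — disjoint from FOLLOW(E)

F: nullable alternative(s) F → E; FOLLOW(F) = { $ }
  F → E: FIRST \ {ε} = { 'x' } — this is the only nullable alternative, skip
  F → y: FIRST \ {ε} = { 'y' } — disjoint from FOLLOW(F)

S: nullable alternative(s) S → F; FOLLOW(S) = { $ }
  S → y x: FIRST \ {ε} = { 'y' } — disjoint from FOLLOW(S)
  S → F: FIRST \ {ε} = { 'x', 'y' } — this is the only nullable alternative, skip

No FIRST/FOLLOW conflicts found.

Answer: No FIRST/FOLLOW conflicts.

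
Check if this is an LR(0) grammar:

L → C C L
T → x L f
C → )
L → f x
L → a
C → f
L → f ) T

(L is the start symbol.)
No. Shift-reduce conflict between [C → f .] and [L → f . ) T]

A grammar is LR(0) if no state in the canonical LR(0) collection has:
  - both a shift item (dot before a terminal) and a complete item (shift-reduce conflict), or
  - two or more complete items (reduce-reduce conflict; the accept item [L' → L .] counts as a complete item here).

Augment with L' → L and build the canonical LR(0) collection (I0 = CLOSURE({[L' → . L]}), then GOTO on every symbol after a dot until no new states appear). It has 15 states:
  I0: { [C → . )], [C → . f], [L → . C C L], [L → . a], [L → . f ) T], [L → . f x], [L' → . L] }  — shift
  I1: { [C → ) .] }  — reduce
  I2: { [C → . )], [C → . f], [L → C . C L] }  — shift
  I3: { [L' → L .] }  — accept
  I4: { [L → a .] }  — reduce
  I5: { [C → f .], [L → f . ) T], [L → f . x] }  — shift, reduce
  I6: { [L → f ) . T], [T → . x L f] }  — shift
  I7: { [L → f x .] }  — reduce
  I8: { [L → f ) T .] }  — reduce
  I9: { [C → . )], [C → . f], [L → . C C L], [L → . a], [L → . f ) T], [L → . f x], [T → x . L f] }  — shift
  I10: { [T → x L . f] }  — shift
  I11: { [T → x L f .] }  — reduce
  I12: { [C → . )], [C → . f], [L → . C C L], [L → . a], [L → . f ) T], [L → . f x], [L → C C . L] }  — shift
  I13: { [C → f .] }  — reduce
  I14: { [L → C C L .] }  — reduce

Conflict in state I5:
  Shift-reduce conflict between [C → f .] and [L → f . ) T]
So the grammar is NOT LR(0).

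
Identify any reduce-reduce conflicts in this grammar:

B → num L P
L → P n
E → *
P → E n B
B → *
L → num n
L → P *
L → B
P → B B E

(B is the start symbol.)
Yes — I4: [B → * .] vs [E → * .]

Augment with B' → B and build the canonical LR(0) collection (I0 = CLOSURE({[B' → . B]}), then GOTO on every symbol after a dot until no new states appear). It has 20 states:
  I0: { [B → . *], [B → . num L P], [B' → . B] }  — shift
  I1: { [B → * .] }  — reduce
  I2: { [B' → B .] }  — accept
  I3: { [B → . *], [B → . num L P], [B → num . L P], [E → . *], [L → . B], [L → . P *], [L → . P n], [L → . num n], [P → . B B E], [P → . E n B] }  — shift
  I4: { [B → * .], [E → * .] }  — 2 reduces
  I5: { [B → . *], [B → . num L P], [L → B .], [P → B . B E] }  — shift, reduce
  I6: { [P → E . n B] }  — shift
  I7: { [B → . *], [B → . num L P], [B → num L . P], [E → . *], [P → . B B E], [P → . E n B] }  — shift
  I8: { [L → P . *], [L → P . n] }  — shift
  I9: { [B → . *], [B → . num L P], [B → num . L P], [E → . *], [L → . B], [L → . P *], [L → . P n], [L → . num n], [L → num . n], [P → . B B E], [P → . E n B] }  — shift
  I10: { [L → num n .] }  — reduce
  I11: { [L → P * .] }  — reduce
  I12: { [L → P n .] }  — reduce
  I13: { [B → . *], [B → . num L P], [P → B . B E] }  — shift
  I14: { [B → num L P .] }  — reduce
  I15: { [E → . *], [P → B B . E] }  — shift
  I16: { [E → * .] }  — reduce
  I17: { [P → B B E .] }  — reduce
  I18: { [B → . *], [B → . num L P], [P → E n . B] }  — shift
  I19: { [P → E n B .] }  — reduce

I4 contains complete items [B → * .], [E → * .] — reduce-reduce conflict.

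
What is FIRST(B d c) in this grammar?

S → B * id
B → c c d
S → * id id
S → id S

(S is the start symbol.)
FIRST sets of the non-terminals involved (from the grammar, by fixed-point iteration):
  FIRST(B) = { 'c' }

To compute FIRST(B d c), process the symbols left to right:
Symbol B is a non-terminal. Add FIRST(B) \ {ε} = { 'c' }
B is not nullable (ε ∉ FIRST(B)), so stop here.
FIRST(B d c) = { 'c' }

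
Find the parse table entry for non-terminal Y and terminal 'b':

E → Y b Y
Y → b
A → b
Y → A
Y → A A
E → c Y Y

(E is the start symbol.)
To find M[Y, 'b'], we find productions for Y where 'b' is in the predict set (PREDICT(N → α) = (FIRST(α) \ {ε}) ∪ (FOLLOW(N) if α ⇒* ε)).

Relevant sets:
  FIRST(A) = { 'b' }

Y → b: PREDICT = { 'b' }
  'b' is in predict set, so this production goes in M[Y, 'b']
Y → A: PREDICT = { 'b' }
  'b' is in predict set, so this production goes in M[Y, 'b']
Y → A A: PREDICT = { 'b' }
  'b' is in predict set, so this production goes in M[Y, 'b']

M[Y, 'b'] = Y → b, Y → A, Y → A A  (a multiply-defined cell — the grammar is not LL(1))

Answer: Y → b, Y → A, Y → A A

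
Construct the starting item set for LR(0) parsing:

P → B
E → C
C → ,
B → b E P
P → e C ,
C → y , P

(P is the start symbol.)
{ [B → . b E P], [P → . B], [P → . e C ,], [P' → . P] }

First, augment the grammar with P' → P
I₀ = CLOSURE({ [P' → . P] }):
  [P' → . P] has the dot before P: add [P → . B], [P → . e C ,]
  [P → . B] has the dot before B: add [B → . b E P]
No further items can be added.

I₀ = { [B → . b E P], [P → . B], [P → . e C ,], [P' → . P] }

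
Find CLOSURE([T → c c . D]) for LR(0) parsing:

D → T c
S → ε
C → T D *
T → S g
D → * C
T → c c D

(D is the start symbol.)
{ [D → . * C], [D → . T c], [S → .], [T → . S g], [T → . c c D], [T → c c . D] }

Start with: [T → c c . D]
  [T → c c . D] has the dot before D: add [D → . T c], [D → . * C]
  [D → . T c] has the dot before T: add [T → . S g], [T → . c c D]
  [T → . S g] has the dot before S: add [S → .]
No further items can be added.

CLOSURE = { [D → . * C], [D → . T c], [S → .], [T → . S g], [T → . c c D], [T → c c . D] }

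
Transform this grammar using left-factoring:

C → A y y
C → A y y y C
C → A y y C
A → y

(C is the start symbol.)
C → A y y C'
C' → ε
C' → y C
C' → C
A → y

Left-factoring transforms A → αβ₁ | αβ₂ into A → αA' and A' → β₁ | β₂
(α is the longest common prefix among the alternatives). Repeat until
no nonterminal has two alternatives with a common prefix.

Round 1: C has alternatives sharing prefix 'A y y'. Introduce C': C → A y y C'
  Add: C' → ε
  Add: C' → y C
  Add: C' → C

No remaining common prefixes — done.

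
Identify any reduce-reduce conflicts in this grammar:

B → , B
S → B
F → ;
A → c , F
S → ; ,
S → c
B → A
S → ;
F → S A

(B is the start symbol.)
Augment with B' → B and build the canonical LR(0) collection (I0 = CLOSURE({[B' → . B]}), then GOTO on every symbol after a dot until no new states appear). It has 14 states:
  I0: { [A → . c , F], [B → . , B], [B → . A], [B' → . B] }  — shift
  I1: { [A → . c , F], [B → , . B], [B → . , B], [B → . A] }  — shift
  I2: { [B → A .] }  — reduce
  I3: { [B' → B .] }  — accept
  I4: { [A → c . , F] }  — shift
  I5: { [A → . c , F], [A → c , . F], [B → . , B], [B → . A], [F → . ;], [F → . S A], [S → . ; ,], [S → . ;], [S → . B], [S → . c] }  — shift
  I6: { [F → ; .], [S → ; . ,], [S → ; .] }  — shift, 2 reduces
  I7: { [S → B .] }  — reduce
  I8: { [A → c , F .] }  — reduce
  I9: { [A → . c , F], [F → S . A] }  — shift
  I10: { [A → c . , F], [S → c .] }  — shift, reduce
  I11: { [F → S A .] }  — reduce
  I12: { [S → ; , .] }  — reduce
  I13: { [B → , B .] }  — reduce

I6 contains complete items [F → ; .], [S → ; .] — reduce-reduce conflict.

Answer: Yes — I6: [F → ; .] vs [S → ; .]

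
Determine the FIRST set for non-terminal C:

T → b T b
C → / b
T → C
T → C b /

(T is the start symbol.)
{ '/' }

To compute FIRST(C), examine every production with C on the left-hand side, reading each right-hand side left to right until a non-nullable symbol is reached.

From C → / b:
  - '/' is a terminal: add '/' and stop

Collecting: FIRST(C) = { '/' }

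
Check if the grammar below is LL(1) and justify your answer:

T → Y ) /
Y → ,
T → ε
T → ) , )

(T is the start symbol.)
Yes, the grammar is LL(1).

Relevant sets:
  FIRST(Y) = { ',' }
  FOLLOW(T) = { $ }

For T:
  PREDICT(T → Y ')' '/') = { ',' }
  PREDICT(T → ε) = { $ }
  PREDICT(T → ')' ',' ')') = { ')' }
Y has a single production, so nothing to check there.

All predict sets are disjoint. The grammar IS LL(1).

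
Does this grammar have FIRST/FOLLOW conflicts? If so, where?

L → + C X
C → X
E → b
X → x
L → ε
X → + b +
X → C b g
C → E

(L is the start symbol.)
Nullable non-terminals: L.

L: nullable alternative(s) L → ε; FOLLOW(L) = { $ }
  L → + C X: FIRST \ {ε} = { '+' } — disjoint from FOLLOW(L)
  L → ε: FIRST \ {ε} = { } — this is the only nullable alternative, skip

C, E, X have no nullable alternative, so no FIRST/FOLLOW check is needed there.

No FIRST/FOLLOW conflicts found.

Answer: No FIRST/FOLLOW conflicts.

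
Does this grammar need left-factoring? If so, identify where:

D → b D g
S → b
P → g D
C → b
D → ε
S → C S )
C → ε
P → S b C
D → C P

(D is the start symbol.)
No, left-factoring is not needed

Left-factoring is needed when two productions for the same non-terminal
share a common prefix on the right-hand side.

Productions for D:
  D → b D g
  D → ε
  D → C P
Productions for S:
  S → b
  S → C S )
Productions for P:
  P → g D
  P → S b C
Productions for C:
  C → b
  C → ε

No common prefixes found.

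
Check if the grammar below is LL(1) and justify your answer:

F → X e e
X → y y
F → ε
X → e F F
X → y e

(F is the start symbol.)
A grammar is LL(1) if for each non-terminal N with multiple productions, the predict sets of those productions are pairwise disjoint, where PREDICT(N → α) = (FIRST(α) \ {ε}) ∪ (FOLLOW(N) if α ⇒* ε).

Relevant sets:
  FIRST(X) = { 'e', 'y' }
  FOLLOW(F) = { $, 'e', 'y' }

For F:
  PREDICT(F → X e e) = { 'e', 'y' }
  PREDICT(F → ε) = { $, 'e', 'y' }
For X:
  PREDICT(X → y y) = { 'y' }
  PREDICT(X → e F F) = { 'e' }
  PREDICT(X → y e) = { 'y' }

Conflict found: Predict set conflict for F: { 'e', 'y' }
The grammar is NOT LL(1).

Answer: No. Predict set conflict for F: { 'e', 'y' }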